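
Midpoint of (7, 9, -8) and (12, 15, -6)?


Midpoint = ((7+12)/2, (9+15)/2, (-8+-6)/2) = (9.5, 12, -7)

(9.5, 12, -7)


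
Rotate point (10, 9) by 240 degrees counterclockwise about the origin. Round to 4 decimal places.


x' = 10*cos(240) - 9*sin(240) = 2.7942
y' = 10*sin(240) + 9*cos(240) = -13.1603

(2.7942, -13.1603)


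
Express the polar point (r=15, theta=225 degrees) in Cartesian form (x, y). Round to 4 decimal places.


x = 15 * cos(225) = -10.6066
y = 15 * sin(225) = -10.6066

(-10.6066, -10.6066)


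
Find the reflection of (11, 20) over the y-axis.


Reflection across y-axis: (x, y) -> (-x, y)
(11, 20) -> (-11, 20)

(-11, 20)


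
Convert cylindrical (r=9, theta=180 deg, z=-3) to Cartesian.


x = 9 * cos(180) = -9
y = 9 * sin(180) = 0
z = -3

(-9, 0, -3)


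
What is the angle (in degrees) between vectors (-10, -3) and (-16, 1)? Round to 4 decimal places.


dot = -10*-16 + -3*1 = 157
|u| = 10.4403, |v| = 16.0312
cos(angle) = 0.938
angle = 20.2756 degrees

20.2756 degrees


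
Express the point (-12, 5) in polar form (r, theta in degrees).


r = sqrt((-12)^2 + 5^2) = 13
theta = atan2(5, -12) = 157.3801 degrees

r = 13, theta = 157.3801 degrees


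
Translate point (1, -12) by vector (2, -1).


Translation: (x+dx, y+dy) = (1+2, -12+-1) = (3, -13)

(3, -13)


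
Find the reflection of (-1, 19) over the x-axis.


Reflection across x-axis: (x, y) -> (x, -y)
(-1, 19) -> (-1, -19)

(-1, -19)


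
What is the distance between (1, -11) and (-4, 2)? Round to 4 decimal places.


d = sqrt((-4-1)^2 + (2--11)^2) = 13.9284

13.9284


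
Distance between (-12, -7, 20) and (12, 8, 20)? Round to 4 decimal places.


d = sqrt((12--12)^2 + (8--7)^2 + (20-20)^2) = 28.3019

28.3019


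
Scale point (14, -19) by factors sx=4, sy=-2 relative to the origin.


Scaling: (x*sx, y*sy) = (14*4, -19*-2) = (56, 38)

(56, 38)


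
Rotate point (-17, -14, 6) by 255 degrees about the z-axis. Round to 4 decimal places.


x' = -17*cos(255) - -14*sin(255) = -9.123
y' = -17*sin(255) + -14*cos(255) = 20.0442
z' = 6

(-9.123, 20.0442, 6)


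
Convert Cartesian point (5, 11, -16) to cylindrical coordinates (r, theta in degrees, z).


r = sqrt(5^2 + 11^2) = 12.083
theta = atan2(11, 5) = 65.556 deg
z = -16

r = 12.083, theta = 65.556 deg, z = -16


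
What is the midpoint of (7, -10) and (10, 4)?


Midpoint = ((7+10)/2, (-10+4)/2) = (8.5, -3)

(8.5, -3)


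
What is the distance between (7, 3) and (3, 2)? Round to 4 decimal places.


d = sqrt((3-7)^2 + (2-3)^2) = 4.1231

4.1231


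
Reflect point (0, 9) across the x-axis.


Reflection across x-axis: (x, y) -> (x, -y)
(0, 9) -> (0, -9)

(0, -9)


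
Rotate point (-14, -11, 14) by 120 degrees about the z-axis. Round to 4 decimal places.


x' = -14*cos(120) - -11*sin(120) = 16.5263
y' = -14*sin(120) + -11*cos(120) = -6.6244
z' = 14

(16.5263, -6.6244, 14)


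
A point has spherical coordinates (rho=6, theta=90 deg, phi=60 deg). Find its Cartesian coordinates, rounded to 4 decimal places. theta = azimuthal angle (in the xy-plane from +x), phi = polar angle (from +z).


x = 6 * sin(60) * cos(90) = 0
y = 6 * sin(60) * sin(90) = 5.1962
z = 6 * cos(60) = 3

(0, 5.1962, 3)


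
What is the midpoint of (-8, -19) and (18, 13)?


Midpoint = ((-8+18)/2, (-19+13)/2) = (5, -3)

(5, -3)


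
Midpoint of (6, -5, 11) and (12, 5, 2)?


Midpoint = ((6+12)/2, (-5+5)/2, (11+2)/2) = (9, 0, 6.5)

(9, 0, 6.5)


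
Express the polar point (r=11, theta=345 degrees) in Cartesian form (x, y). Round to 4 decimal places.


x = 11 * cos(345) = 10.6252
y = 11 * sin(345) = -2.847

(10.6252, -2.847)


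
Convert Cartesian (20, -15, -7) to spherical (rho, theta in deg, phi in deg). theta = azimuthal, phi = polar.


rho = sqrt(20^2 + (-15)^2 + (-7)^2) = 25.9615
theta = atan2(-15, 20) = 323.1301 deg
phi = acos(-7/25.9615) = 105.6422 deg

rho = 25.9615, theta = 323.1301 deg, phi = 105.6422 deg


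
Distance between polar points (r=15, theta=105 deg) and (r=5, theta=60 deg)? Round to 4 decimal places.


d = sqrt(r1^2 + r2^2 - 2*r1*r2*cos(t2-t1))
d = sqrt(15^2 + 5^2 - 2*15*5*cos(60-105)) = 11.9972

11.9972


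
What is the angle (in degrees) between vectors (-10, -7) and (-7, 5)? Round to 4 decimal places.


dot = -10*-7 + -7*5 = 35
|u| = 12.2066, |v| = 8.6023
cos(angle) = 0.3333
angle = 70.5297 degrees

70.5297 degrees


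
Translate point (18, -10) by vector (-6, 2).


Translation: (x+dx, y+dy) = (18+-6, -10+2) = (12, -8)

(12, -8)


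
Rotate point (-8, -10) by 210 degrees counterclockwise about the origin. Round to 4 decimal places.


x' = -8*cos(210) - -10*sin(210) = 1.9282
y' = -8*sin(210) + -10*cos(210) = 12.6603

(1.9282, 12.6603)


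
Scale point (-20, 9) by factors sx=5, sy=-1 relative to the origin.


Scaling: (x*sx, y*sy) = (-20*5, 9*-1) = (-100, -9)

(-100, -9)


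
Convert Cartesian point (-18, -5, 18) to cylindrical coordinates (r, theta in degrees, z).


r = sqrt((-18)^2 + (-5)^2) = 18.6815
theta = atan2(-5, -18) = 195.5241 deg
z = 18

r = 18.6815, theta = 195.5241 deg, z = 18


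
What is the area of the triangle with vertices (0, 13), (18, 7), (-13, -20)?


Area = |x1(y2-y3) + x2(y3-y1) + x3(y1-y2)| / 2
= |0*(7--20) + 18*(-20-13) + -13*(13-7)| / 2
= 336

336


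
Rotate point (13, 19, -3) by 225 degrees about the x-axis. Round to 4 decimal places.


x' = 13
y' = 19*cos(225) - -3*sin(225) = -15.5563
z' = 19*sin(225) + -3*cos(225) = -11.3137

(13, -15.5563, -11.3137)


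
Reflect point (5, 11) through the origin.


Reflection through origin: (x, y) -> (-x, -y)
(5, 11) -> (-5, -11)

(-5, -11)


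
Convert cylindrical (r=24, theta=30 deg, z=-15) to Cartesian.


x = 24 * cos(30) = 20.7846
y = 24 * sin(30) = 12
z = -15

(20.7846, 12, -15)


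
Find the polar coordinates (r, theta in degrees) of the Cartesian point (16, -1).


r = sqrt(16^2 + (-1)^2) = 16.0312
theta = atan2(-1, 16) = 356.4237 degrees

r = 16.0312, theta = 356.4237 degrees


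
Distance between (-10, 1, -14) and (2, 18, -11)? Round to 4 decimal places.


d = sqrt((2--10)^2 + (18-1)^2 + (-11--14)^2) = 21.0238

21.0238


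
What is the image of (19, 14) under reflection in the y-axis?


Reflection across y-axis: (x, y) -> (-x, y)
(19, 14) -> (-19, 14)

(-19, 14)


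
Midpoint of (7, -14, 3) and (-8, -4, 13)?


Midpoint = ((7+-8)/2, (-14+-4)/2, (3+13)/2) = (-0.5, -9, 8)

(-0.5, -9, 8)


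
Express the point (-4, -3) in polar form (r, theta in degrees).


r = sqrt((-4)^2 + (-3)^2) = 5
theta = atan2(-3, -4) = 216.8699 degrees

r = 5, theta = 216.8699 degrees


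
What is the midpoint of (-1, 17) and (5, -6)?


Midpoint = ((-1+5)/2, (17+-6)/2) = (2, 5.5)

(2, 5.5)


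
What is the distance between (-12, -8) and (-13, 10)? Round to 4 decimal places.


d = sqrt((-13--12)^2 + (10--8)^2) = 18.0278

18.0278


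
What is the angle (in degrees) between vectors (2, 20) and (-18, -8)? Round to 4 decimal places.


dot = 2*-18 + 20*-8 = -196
|u| = 20.0998, |v| = 19.6977
cos(angle) = -0.4951
angle = 119.6731 degrees

119.6731 degrees


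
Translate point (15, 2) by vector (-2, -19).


Translation: (x+dx, y+dy) = (15+-2, 2+-19) = (13, -17)

(13, -17)


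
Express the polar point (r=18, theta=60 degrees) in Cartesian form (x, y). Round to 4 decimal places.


x = 18 * cos(60) = 9
y = 18 * sin(60) = 15.5885

(9, 15.5885)


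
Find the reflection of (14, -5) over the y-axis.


Reflection across y-axis: (x, y) -> (-x, y)
(14, -5) -> (-14, -5)

(-14, -5)


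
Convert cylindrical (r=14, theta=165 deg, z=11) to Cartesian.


x = 14 * cos(165) = -13.523
y = 14 * sin(165) = 3.6235
z = 11

(-13.523, 3.6235, 11)


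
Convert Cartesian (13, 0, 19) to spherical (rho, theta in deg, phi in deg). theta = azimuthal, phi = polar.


rho = sqrt(13^2 + 0^2 + 19^2) = 23.0217
theta = atan2(0, 13) = 0 deg
phi = acos(19/23.0217) = 34.3803 deg

rho = 23.0217, theta = 0 deg, phi = 34.3803 deg


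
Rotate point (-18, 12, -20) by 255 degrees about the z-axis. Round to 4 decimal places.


x' = -18*cos(255) - 12*sin(255) = 16.2499
y' = -18*sin(255) + 12*cos(255) = 14.2808
z' = -20

(16.2499, 14.2808, -20)


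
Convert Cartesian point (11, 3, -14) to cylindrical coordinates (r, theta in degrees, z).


r = sqrt(11^2 + 3^2) = 11.4018
theta = atan2(3, 11) = 15.2551 deg
z = -14

r = 11.4018, theta = 15.2551 deg, z = -14


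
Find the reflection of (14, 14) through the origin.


Reflection through origin: (x, y) -> (-x, -y)
(14, 14) -> (-14, -14)

(-14, -14)


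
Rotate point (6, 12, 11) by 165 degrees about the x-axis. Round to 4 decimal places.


x' = 6
y' = 12*cos(165) - 11*sin(165) = -14.4381
z' = 12*sin(165) + 11*cos(165) = -7.5194

(6, -14.4381, -7.5194)


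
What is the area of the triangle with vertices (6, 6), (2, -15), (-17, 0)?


Area = |x1(y2-y3) + x2(y3-y1) + x3(y1-y2)| / 2
= |6*(-15-0) + 2*(0-6) + -17*(6--15)| / 2
= 229.5

229.5


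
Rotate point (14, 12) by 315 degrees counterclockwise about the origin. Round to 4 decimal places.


x' = 14*cos(315) - 12*sin(315) = 18.3848
y' = 14*sin(315) + 12*cos(315) = -1.4142

(18.3848, -1.4142)


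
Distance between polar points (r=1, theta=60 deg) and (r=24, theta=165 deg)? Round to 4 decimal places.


d = sqrt(r1^2 + r2^2 - 2*r1*r2*cos(t2-t1))
d = sqrt(1^2 + 24^2 - 2*1*24*cos(165-60)) = 24.278

24.278


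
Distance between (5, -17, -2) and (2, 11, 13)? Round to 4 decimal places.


d = sqrt((2-5)^2 + (11--17)^2 + (13--2)^2) = 31.9061

31.9061


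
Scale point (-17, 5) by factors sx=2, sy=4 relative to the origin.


Scaling: (x*sx, y*sy) = (-17*2, 5*4) = (-34, 20)

(-34, 20)


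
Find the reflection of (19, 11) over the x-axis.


Reflection across x-axis: (x, y) -> (x, -y)
(19, 11) -> (19, -11)

(19, -11)


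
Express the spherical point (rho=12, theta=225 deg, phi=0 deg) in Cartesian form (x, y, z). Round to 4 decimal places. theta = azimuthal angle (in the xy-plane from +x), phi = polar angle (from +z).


x = 12 * sin(0) * cos(225) = 0
y = 12 * sin(0) * sin(225) = 0
z = 12 * cos(0) = 12

(0, 0, 12)


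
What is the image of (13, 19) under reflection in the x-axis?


Reflection across x-axis: (x, y) -> (x, -y)
(13, 19) -> (13, -19)

(13, -19)


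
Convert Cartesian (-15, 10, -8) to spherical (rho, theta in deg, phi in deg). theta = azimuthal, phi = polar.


rho = sqrt((-15)^2 + 10^2 + (-8)^2) = 19.7231
theta = atan2(10, -15) = 146.3099 deg
phi = acos(-8/19.7231) = 113.9297 deg

rho = 19.7231, theta = 146.3099 deg, phi = 113.9297 deg


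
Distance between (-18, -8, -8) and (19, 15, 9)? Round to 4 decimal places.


d = sqrt((19--18)^2 + (15--8)^2 + (9--8)^2) = 46.7654

46.7654


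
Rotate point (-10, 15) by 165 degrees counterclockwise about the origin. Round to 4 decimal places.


x' = -10*cos(165) - 15*sin(165) = 5.777
y' = -10*sin(165) + 15*cos(165) = -17.0771

(5.777, -17.0771)


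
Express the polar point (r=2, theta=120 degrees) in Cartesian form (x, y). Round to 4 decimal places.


x = 2 * cos(120) = -1
y = 2 * sin(120) = 1.7321

(-1, 1.7321)


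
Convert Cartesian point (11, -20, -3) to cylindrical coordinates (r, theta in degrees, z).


r = sqrt(11^2 + (-20)^2) = 22.8254
theta = atan2(-20, 11) = 298.8108 deg
z = -3

r = 22.8254, theta = 298.8108 deg, z = -3


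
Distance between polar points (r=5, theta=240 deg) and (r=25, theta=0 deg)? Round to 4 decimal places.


d = sqrt(r1^2 + r2^2 - 2*r1*r2*cos(t2-t1))
d = sqrt(5^2 + 25^2 - 2*5*25*cos(0-240)) = 27.8388

27.8388


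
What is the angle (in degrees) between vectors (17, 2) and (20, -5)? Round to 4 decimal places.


dot = 17*20 + 2*-5 = 330
|u| = 17.1172, |v| = 20.6155
cos(angle) = 0.9352
angle = 20.7461 degrees

20.7461 degrees


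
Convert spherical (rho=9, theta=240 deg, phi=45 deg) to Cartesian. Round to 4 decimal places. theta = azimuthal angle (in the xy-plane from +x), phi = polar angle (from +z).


x = 9 * sin(45) * cos(240) = -3.182
y = 9 * sin(45) * sin(240) = -5.5114
z = 9 * cos(45) = 6.364

(-3.182, -5.5114, 6.364)


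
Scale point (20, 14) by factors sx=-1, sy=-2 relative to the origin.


Scaling: (x*sx, y*sy) = (20*-1, 14*-2) = (-20, -28)

(-20, -28)


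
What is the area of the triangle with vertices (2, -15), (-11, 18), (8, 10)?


Area = |x1(y2-y3) + x2(y3-y1) + x3(y1-y2)| / 2
= |2*(18-10) + -11*(10--15) + 8*(-15-18)| / 2
= 261.5

261.5


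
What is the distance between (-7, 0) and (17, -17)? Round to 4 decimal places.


d = sqrt((17--7)^2 + (-17-0)^2) = 29.4109

29.4109


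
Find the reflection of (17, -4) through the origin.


Reflection through origin: (x, y) -> (-x, -y)
(17, -4) -> (-17, 4)

(-17, 4)


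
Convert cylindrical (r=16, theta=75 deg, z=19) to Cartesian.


x = 16 * cos(75) = 4.1411
y = 16 * sin(75) = 15.4548
z = 19

(4.1411, 15.4548, 19)


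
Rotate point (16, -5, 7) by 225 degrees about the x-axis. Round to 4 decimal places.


x' = 16
y' = -5*cos(225) - 7*sin(225) = 8.4853
z' = -5*sin(225) + 7*cos(225) = -1.4142

(16, 8.4853, -1.4142)


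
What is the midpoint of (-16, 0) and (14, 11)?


Midpoint = ((-16+14)/2, (0+11)/2) = (-1, 5.5)

(-1, 5.5)


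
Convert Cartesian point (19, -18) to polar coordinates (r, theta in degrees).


r = sqrt(19^2 + (-18)^2) = 26.1725
theta = atan2(-18, 19) = 316.5482 degrees

r = 26.1725, theta = 316.5482 degrees


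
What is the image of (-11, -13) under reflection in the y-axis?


Reflection across y-axis: (x, y) -> (-x, y)
(-11, -13) -> (11, -13)

(11, -13)


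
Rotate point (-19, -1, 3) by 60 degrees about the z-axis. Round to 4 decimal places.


x' = -19*cos(60) - -1*sin(60) = -8.634
y' = -19*sin(60) + -1*cos(60) = -16.9545
z' = 3

(-8.634, -16.9545, 3)


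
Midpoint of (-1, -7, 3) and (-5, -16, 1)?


Midpoint = ((-1+-5)/2, (-7+-16)/2, (3+1)/2) = (-3, -11.5, 2)

(-3, -11.5, 2)


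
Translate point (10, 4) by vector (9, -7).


Translation: (x+dx, y+dy) = (10+9, 4+-7) = (19, -3)

(19, -3)


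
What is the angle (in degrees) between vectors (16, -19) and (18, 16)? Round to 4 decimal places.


dot = 16*18 + -19*16 = -16
|u| = 24.8395, |v| = 24.0832
cos(angle) = -0.0267
angle = 91.5326 degrees

91.5326 degrees


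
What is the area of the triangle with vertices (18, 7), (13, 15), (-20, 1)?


Area = |x1(y2-y3) + x2(y3-y1) + x3(y1-y2)| / 2
= |18*(15-1) + 13*(1-7) + -20*(7-15)| / 2
= 167

167


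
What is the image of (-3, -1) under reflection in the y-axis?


Reflection across y-axis: (x, y) -> (-x, y)
(-3, -1) -> (3, -1)

(3, -1)


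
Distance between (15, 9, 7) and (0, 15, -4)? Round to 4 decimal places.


d = sqrt((0-15)^2 + (15-9)^2 + (-4-7)^2) = 19.5448

19.5448


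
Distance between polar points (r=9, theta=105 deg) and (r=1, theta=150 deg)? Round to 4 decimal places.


d = sqrt(r1^2 + r2^2 - 2*r1*r2*cos(t2-t1))
d = sqrt(9^2 + 1^2 - 2*9*1*cos(150-105)) = 8.323

8.323


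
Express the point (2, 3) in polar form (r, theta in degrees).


r = sqrt(2^2 + 3^2) = 3.6056
theta = atan2(3, 2) = 56.3099 degrees

r = 3.6056, theta = 56.3099 degrees


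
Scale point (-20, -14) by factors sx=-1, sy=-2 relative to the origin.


Scaling: (x*sx, y*sy) = (-20*-1, -14*-2) = (20, 28)

(20, 28)


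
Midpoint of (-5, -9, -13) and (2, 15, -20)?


Midpoint = ((-5+2)/2, (-9+15)/2, (-13+-20)/2) = (-1.5, 3, -16.5)

(-1.5, 3, -16.5)


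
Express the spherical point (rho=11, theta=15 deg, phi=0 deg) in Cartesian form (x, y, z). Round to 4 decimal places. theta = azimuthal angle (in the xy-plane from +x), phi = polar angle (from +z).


x = 11 * sin(0) * cos(15) = 0
y = 11 * sin(0) * sin(15) = 0
z = 11 * cos(0) = 11

(0, 0, 11)


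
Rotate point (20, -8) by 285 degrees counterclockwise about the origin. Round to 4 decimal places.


x' = 20*cos(285) - -8*sin(285) = -2.551
y' = 20*sin(285) + -8*cos(285) = -21.3891

(-2.551, -21.3891)


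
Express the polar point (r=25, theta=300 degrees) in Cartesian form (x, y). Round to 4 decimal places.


x = 25 * cos(300) = 12.5
y = 25 * sin(300) = -21.6506

(12.5, -21.6506)


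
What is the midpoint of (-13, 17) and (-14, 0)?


Midpoint = ((-13+-14)/2, (17+0)/2) = (-13.5, 8.5)

(-13.5, 8.5)


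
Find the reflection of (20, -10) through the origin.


Reflection through origin: (x, y) -> (-x, -y)
(20, -10) -> (-20, 10)

(-20, 10)


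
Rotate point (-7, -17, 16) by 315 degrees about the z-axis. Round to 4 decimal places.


x' = -7*cos(315) - -17*sin(315) = -16.9706
y' = -7*sin(315) + -17*cos(315) = -7.0711
z' = 16

(-16.9706, -7.0711, 16)


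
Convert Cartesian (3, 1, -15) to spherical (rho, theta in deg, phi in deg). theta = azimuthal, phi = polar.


rho = sqrt(3^2 + 1^2 + (-15)^2) = 15.3297
theta = atan2(1, 3) = 18.4349 deg
phi = acos(-15/15.3297) = 168.0953 deg

rho = 15.3297, theta = 18.4349 deg, phi = 168.0953 deg


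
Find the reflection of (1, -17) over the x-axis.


Reflection across x-axis: (x, y) -> (x, -y)
(1, -17) -> (1, 17)

(1, 17)


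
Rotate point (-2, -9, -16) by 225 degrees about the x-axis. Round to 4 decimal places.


x' = -2
y' = -9*cos(225) - -16*sin(225) = -4.9497
z' = -9*sin(225) + -16*cos(225) = 17.6777

(-2, -4.9497, 17.6777)


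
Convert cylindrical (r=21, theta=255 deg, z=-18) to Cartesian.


x = 21 * cos(255) = -5.4352
y = 21 * sin(255) = -20.2844
z = -18

(-5.4352, -20.2844, -18)


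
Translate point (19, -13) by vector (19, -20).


Translation: (x+dx, y+dy) = (19+19, -13+-20) = (38, -33)

(38, -33)


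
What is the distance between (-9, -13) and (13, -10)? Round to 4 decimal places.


d = sqrt((13--9)^2 + (-10--13)^2) = 22.2036

22.2036


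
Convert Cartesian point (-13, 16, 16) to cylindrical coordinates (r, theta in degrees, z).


r = sqrt((-13)^2 + 16^2) = 20.6155
theta = atan2(16, -13) = 129.0939 deg
z = 16

r = 20.6155, theta = 129.0939 deg, z = 16


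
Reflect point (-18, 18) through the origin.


Reflection through origin: (x, y) -> (-x, -y)
(-18, 18) -> (18, -18)

(18, -18)


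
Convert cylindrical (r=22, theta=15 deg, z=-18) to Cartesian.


x = 22 * cos(15) = 21.2504
y = 22 * sin(15) = 5.694
z = -18

(21.2504, 5.694, -18)


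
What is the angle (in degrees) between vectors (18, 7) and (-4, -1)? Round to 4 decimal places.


dot = 18*-4 + 7*-1 = -79
|u| = 19.3132, |v| = 4.1231
cos(angle) = -0.9921
angle = 172.7857 degrees

172.7857 degrees


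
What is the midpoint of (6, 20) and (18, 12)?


Midpoint = ((6+18)/2, (20+12)/2) = (12, 16)

(12, 16)


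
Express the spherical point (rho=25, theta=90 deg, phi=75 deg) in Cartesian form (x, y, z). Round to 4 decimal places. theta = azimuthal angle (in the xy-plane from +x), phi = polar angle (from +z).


x = 25 * sin(75) * cos(90) = 0
y = 25 * sin(75) * sin(90) = 24.1481
z = 25 * cos(75) = 6.4705

(0, 24.1481, 6.4705)


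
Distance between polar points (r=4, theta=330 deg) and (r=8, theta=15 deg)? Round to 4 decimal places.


d = sqrt(r1^2 + r2^2 - 2*r1*r2*cos(t2-t1))
d = sqrt(4^2 + 8^2 - 2*4*8*cos(15-330)) = 5.8945

5.8945


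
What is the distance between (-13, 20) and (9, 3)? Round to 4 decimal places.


d = sqrt((9--13)^2 + (3-20)^2) = 27.8029

27.8029


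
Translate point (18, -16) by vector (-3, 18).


Translation: (x+dx, y+dy) = (18+-3, -16+18) = (15, 2)

(15, 2)


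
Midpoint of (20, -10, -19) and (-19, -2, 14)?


Midpoint = ((20+-19)/2, (-10+-2)/2, (-19+14)/2) = (0.5, -6, -2.5)

(0.5, -6, -2.5)


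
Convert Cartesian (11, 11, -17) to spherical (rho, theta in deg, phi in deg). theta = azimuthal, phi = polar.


rho = sqrt(11^2 + 11^2 + (-17)^2) = 23.0434
theta = atan2(11, 11) = 45 deg
phi = acos(-17/23.0434) = 137.539 deg

rho = 23.0434, theta = 45 deg, phi = 137.539 deg


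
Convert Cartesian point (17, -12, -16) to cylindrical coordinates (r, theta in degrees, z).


r = sqrt(17^2 + (-12)^2) = 20.8087
theta = atan2(-12, 17) = 324.7824 deg
z = -16

r = 20.8087, theta = 324.7824 deg, z = -16


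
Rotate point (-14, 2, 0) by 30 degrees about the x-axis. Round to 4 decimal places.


x' = -14
y' = 2*cos(30) - 0*sin(30) = 1.7321
z' = 2*sin(30) + 0*cos(30) = 1

(-14, 1.7321, 1)


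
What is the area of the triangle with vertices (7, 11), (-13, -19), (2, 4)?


Area = |x1(y2-y3) + x2(y3-y1) + x3(y1-y2)| / 2
= |7*(-19-4) + -13*(4-11) + 2*(11--19)| / 2
= 5

5


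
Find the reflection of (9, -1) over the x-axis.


Reflection across x-axis: (x, y) -> (x, -y)
(9, -1) -> (9, 1)

(9, 1)


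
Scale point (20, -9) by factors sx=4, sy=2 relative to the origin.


Scaling: (x*sx, y*sy) = (20*4, -9*2) = (80, -18)

(80, -18)


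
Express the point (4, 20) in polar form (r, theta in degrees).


r = sqrt(4^2 + 20^2) = 20.3961
theta = atan2(20, 4) = 78.6901 degrees

r = 20.3961, theta = 78.6901 degrees


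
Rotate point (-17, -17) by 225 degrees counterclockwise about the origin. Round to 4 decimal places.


x' = -17*cos(225) - -17*sin(225) = 0
y' = -17*sin(225) + -17*cos(225) = 24.0416

(0, 24.0416)


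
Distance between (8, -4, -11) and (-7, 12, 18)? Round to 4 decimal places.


d = sqrt((-7-8)^2 + (12--4)^2 + (18--11)^2) = 36.3593

36.3593


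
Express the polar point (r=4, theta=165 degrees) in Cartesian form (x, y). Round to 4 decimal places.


x = 4 * cos(165) = -3.8637
y = 4 * sin(165) = 1.0353

(-3.8637, 1.0353)


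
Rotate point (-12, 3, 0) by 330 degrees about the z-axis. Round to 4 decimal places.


x' = -12*cos(330) - 3*sin(330) = -8.8923
y' = -12*sin(330) + 3*cos(330) = 8.5981
z' = 0

(-8.8923, 8.5981, 0)


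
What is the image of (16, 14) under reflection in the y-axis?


Reflection across y-axis: (x, y) -> (-x, y)
(16, 14) -> (-16, 14)

(-16, 14)


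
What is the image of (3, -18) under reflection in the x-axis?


Reflection across x-axis: (x, y) -> (x, -y)
(3, -18) -> (3, 18)

(3, 18)


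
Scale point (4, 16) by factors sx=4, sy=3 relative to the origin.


Scaling: (x*sx, y*sy) = (4*4, 16*3) = (16, 48)

(16, 48)


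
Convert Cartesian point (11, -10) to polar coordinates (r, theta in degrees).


r = sqrt(11^2 + (-10)^2) = 14.8661
theta = atan2(-10, 11) = 317.7263 degrees

r = 14.8661, theta = 317.7263 degrees


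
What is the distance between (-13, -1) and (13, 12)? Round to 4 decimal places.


d = sqrt((13--13)^2 + (12--1)^2) = 29.0689

29.0689


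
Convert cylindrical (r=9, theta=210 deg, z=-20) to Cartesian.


x = 9 * cos(210) = -7.7942
y = 9 * sin(210) = -4.5
z = -20

(-7.7942, -4.5, -20)


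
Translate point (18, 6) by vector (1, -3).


Translation: (x+dx, y+dy) = (18+1, 6+-3) = (19, 3)

(19, 3)


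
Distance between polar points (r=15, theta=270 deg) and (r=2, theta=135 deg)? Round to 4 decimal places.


d = sqrt(r1^2 + r2^2 - 2*r1*r2*cos(t2-t1))
d = sqrt(15^2 + 2^2 - 2*15*2*cos(135-270)) = 16.475

16.475


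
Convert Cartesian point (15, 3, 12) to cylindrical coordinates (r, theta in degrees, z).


r = sqrt(15^2 + 3^2) = 15.2971
theta = atan2(3, 15) = 11.3099 deg
z = 12

r = 15.2971, theta = 11.3099 deg, z = 12


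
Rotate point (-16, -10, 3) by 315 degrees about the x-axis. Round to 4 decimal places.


x' = -16
y' = -10*cos(315) - 3*sin(315) = -4.9497
z' = -10*sin(315) + 3*cos(315) = 9.1924

(-16, -4.9497, 9.1924)


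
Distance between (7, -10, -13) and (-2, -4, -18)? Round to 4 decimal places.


d = sqrt((-2-7)^2 + (-4--10)^2 + (-18--13)^2) = 11.9164

11.9164


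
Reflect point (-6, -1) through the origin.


Reflection through origin: (x, y) -> (-x, -y)
(-6, -1) -> (6, 1)

(6, 1)


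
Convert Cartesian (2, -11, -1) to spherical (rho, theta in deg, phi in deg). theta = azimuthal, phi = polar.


rho = sqrt(2^2 + (-11)^2 + (-1)^2) = 11.225
theta = atan2(-11, 2) = 280.3048 deg
phi = acos(-1/11.225) = 95.1111 deg

rho = 11.225, theta = 280.3048 deg, phi = 95.1111 deg


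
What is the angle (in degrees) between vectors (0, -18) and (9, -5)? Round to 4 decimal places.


dot = 0*9 + -18*-5 = 90
|u| = 18, |v| = 10.2956
cos(angle) = 0.4856
angle = 60.9454 degrees

60.9454 degrees


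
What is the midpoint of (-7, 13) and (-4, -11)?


Midpoint = ((-7+-4)/2, (13+-11)/2) = (-5.5, 1)

(-5.5, 1)


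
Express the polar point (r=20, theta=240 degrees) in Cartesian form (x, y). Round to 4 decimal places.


x = 20 * cos(240) = -10
y = 20 * sin(240) = -17.3205

(-10, -17.3205)


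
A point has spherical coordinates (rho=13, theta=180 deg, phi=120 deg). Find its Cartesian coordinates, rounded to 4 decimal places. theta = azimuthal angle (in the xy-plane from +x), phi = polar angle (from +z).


x = 13 * sin(120) * cos(180) = -11.2583
y = 13 * sin(120) * sin(180) = 0
z = 13 * cos(120) = -6.5

(-11.2583, 0, -6.5)


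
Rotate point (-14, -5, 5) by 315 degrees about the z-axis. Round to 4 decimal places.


x' = -14*cos(315) - -5*sin(315) = -13.435
y' = -14*sin(315) + -5*cos(315) = 6.364
z' = 5

(-13.435, 6.364, 5)


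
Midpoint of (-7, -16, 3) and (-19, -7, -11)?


Midpoint = ((-7+-19)/2, (-16+-7)/2, (3+-11)/2) = (-13, -11.5, -4)

(-13, -11.5, -4)


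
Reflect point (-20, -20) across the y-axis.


Reflection across y-axis: (x, y) -> (-x, y)
(-20, -20) -> (20, -20)

(20, -20)


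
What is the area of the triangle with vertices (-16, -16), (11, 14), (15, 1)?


Area = |x1(y2-y3) + x2(y3-y1) + x3(y1-y2)| / 2
= |-16*(14-1) + 11*(1--16) + 15*(-16-14)| / 2
= 235.5

235.5


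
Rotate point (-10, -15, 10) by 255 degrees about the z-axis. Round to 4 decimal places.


x' = -10*cos(255) - -15*sin(255) = -11.9007
y' = -10*sin(255) + -15*cos(255) = 13.5415
z' = 10

(-11.9007, 13.5415, 10)


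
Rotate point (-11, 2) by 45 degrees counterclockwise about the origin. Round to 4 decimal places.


x' = -11*cos(45) - 2*sin(45) = -9.1924
y' = -11*sin(45) + 2*cos(45) = -6.364

(-9.1924, -6.364)


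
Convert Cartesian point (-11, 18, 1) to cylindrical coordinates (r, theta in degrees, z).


r = sqrt((-11)^2 + 18^2) = 21.095
theta = atan2(18, -11) = 121.4296 deg
z = 1

r = 21.095, theta = 121.4296 deg, z = 1


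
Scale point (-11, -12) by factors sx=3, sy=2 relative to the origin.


Scaling: (x*sx, y*sy) = (-11*3, -12*2) = (-33, -24)

(-33, -24)


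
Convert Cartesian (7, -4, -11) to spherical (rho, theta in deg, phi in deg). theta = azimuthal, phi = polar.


rho = sqrt(7^2 + (-4)^2 + (-11)^2) = 13.6382
theta = atan2(-4, 7) = 330.2551 deg
phi = acos(-11/13.6382) = 143.7611 deg

rho = 13.6382, theta = 330.2551 deg, phi = 143.7611 deg


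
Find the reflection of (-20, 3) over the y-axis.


Reflection across y-axis: (x, y) -> (-x, y)
(-20, 3) -> (20, 3)

(20, 3)


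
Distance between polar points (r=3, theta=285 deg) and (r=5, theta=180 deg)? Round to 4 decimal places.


d = sqrt(r1^2 + r2^2 - 2*r1*r2*cos(t2-t1))
d = sqrt(3^2 + 5^2 - 2*3*5*cos(180-285)) = 6.4626

6.4626


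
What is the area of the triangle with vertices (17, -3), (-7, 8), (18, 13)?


Area = |x1(y2-y3) + x2(y3-y1) + x3(y1-y2)| / 2
= |17*(8-13) + -7*(13--3) + 18*(-3-8)| / 2
= 197.5

197.5


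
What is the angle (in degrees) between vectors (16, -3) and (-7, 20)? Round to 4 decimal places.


dot = 16*-7 + -3*20 = -172
|u| = 16.2788, |v| = 21.1896
cos(angle) = -0.4986
angle = 119.9097 degrees

119.9097 degrees


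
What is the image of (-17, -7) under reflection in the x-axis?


Reflection across x-axis: (x, y) -> (x, -y)
(-17, -7) -> (-17, 7)

(-17, 7)


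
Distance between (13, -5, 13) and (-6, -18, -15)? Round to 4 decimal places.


d = sqrt((-6-13)^2 + (-18--5)^2 + (-15-13)^2) = 36.2491

36.2491


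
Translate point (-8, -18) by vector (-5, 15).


Translation: (x+dx, y+dy) = (-8+-5, -18+15) = (-13, -3)

(-13, -3)


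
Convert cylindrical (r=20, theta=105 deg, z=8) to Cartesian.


x = 20 * cos(105) = -5.1764
y = 20 * sin(105) = 19.3185
z = 8

(-5.1764, 19.3185, 8)


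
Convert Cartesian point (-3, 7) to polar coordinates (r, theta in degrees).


r = sqrt((-3)^2 + 7^2) = 7.6158
theta = atan2(7, -3) = 113.1986 degrees

r = 7.6158, theta = 113.1986 degrees


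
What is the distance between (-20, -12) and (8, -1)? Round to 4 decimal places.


d = sqrt((8--20)^2 + (-1--12)^2) = 30.0832

30.0832


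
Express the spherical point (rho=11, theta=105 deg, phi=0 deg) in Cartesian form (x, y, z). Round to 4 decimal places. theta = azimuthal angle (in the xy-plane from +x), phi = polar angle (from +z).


x = 11 * sin(0) * cos(105) = 0
y = 11 * sin(0) * sin(105) = 0
z = 11 * cos(0) = 11

(0, 0, 11)


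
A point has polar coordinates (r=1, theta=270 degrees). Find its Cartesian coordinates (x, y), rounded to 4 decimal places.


x = 1 * cos(270) = 0
y = 1 * sin(270) = -1

(0, -1)


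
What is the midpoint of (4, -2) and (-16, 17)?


Midpoint = ((4+-16)/2, (-2+17)/2) = (-6, 7.5)

(-6, 7.5)


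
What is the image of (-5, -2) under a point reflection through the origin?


Reflection through origin: (x, y) -> (-x, -y)
(-5, -2) -> (5, 2)

(5, 2)


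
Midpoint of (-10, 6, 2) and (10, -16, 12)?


Midpoint = ((-10+10)/2, (6+-16)/2, (2+12)/2) = (0, -5, 7)

(0, -5, 7)


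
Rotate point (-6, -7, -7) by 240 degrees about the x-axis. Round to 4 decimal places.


x' = -6
y' = -7*cos(240) - -7*sin(240) = -2.5622
z' = -7*sin(240) + -7*cos(240) = 9.5622

(-6, -2.5622, 9.5622)


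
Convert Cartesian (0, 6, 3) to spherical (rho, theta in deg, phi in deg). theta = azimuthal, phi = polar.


rho = sqrt(0^2 + 6^2 + 3^2) = 6.7082
theta = atan2(6, 0) = 90 deg
phi = acos(3/6.7082) = 63.4349 deg

rho = 6.7082, theta = 90 deg, phi = 63.4349 deg


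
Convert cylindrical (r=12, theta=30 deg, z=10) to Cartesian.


x = 12 * cos(30) = 10.3923
y = 12 * sin(30) = 6
z = 10

(10.3923, 6, 10)


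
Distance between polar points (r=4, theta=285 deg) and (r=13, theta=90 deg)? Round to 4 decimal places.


d = sqrt(r1^2 + r2^2 - 2*r1*r2*cos(t2-t1))
d = sqrt(4^2 + 13^2 - 2*4*13*cos(90-285)) = 16.8955

16.8955


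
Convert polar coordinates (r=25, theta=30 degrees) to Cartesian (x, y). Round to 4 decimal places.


x = 25 * cos(30) = 21.6506
y = 25 * sin(30) = 12.5

(21.6506, 12.5)


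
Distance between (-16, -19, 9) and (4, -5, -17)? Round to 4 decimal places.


d = sqrt((4--16)^2 + (-5--19)^2 + (-17-9)^2) = 35.6651

35.6651


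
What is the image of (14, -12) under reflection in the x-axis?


Reflection across x-axis: (x, y) -> (x, -y)
(14, -12) -> (14, 12)

(14, 12)


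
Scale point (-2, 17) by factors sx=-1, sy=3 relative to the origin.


Scaling: (x*sx, y*sy) = (-2*-1, 17*3) = (2, 51)

(2, 51)


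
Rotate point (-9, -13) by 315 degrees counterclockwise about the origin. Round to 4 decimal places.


x' = -9*cos(315) - -13*sin(315) = -15.5563
y' = -9*sin(315) + -13*cos(315) = -2.8284

(-15.5563, -2.8284)


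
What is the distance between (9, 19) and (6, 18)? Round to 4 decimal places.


d = sqrt((6-9)^2 + (18-19)^2) = 3.1623

3.1623


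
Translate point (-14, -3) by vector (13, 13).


Translation: (x+dx, y+dy) = (-14+13, -3+13) = (-1, 10)

(-1, 10)


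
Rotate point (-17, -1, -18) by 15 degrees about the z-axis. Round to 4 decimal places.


x' = -17*cos(15) - -1*sin(15) = -16.1619
y' = -17*sin(15) + -1*cos(15) = -5.3658
z' = -18

(-16.1619, -5.3658, -18)


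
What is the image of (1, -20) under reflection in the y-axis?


Reflection across y-axis: (x, y) -> (-x, y)
(1, -20) -> (-1, -20)

(-1, -20)


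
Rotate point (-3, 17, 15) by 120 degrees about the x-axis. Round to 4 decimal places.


x' = -3
y' = 17*cos(120) - 15*sin(120) = -21.4904
z' = 17*sin(120) + 15*cos(120) = 7.2224

(-3, -21.4904, 7.2224)


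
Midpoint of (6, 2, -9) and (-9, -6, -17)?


Midpoint = ((6+-9)/2, (2+-6)/2, (-9+-17)/2) = (-1.5, -2, -13)

(-1.5, -2, -13)


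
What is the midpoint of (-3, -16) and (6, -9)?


Midpoint = ((-3+6)/2, (-16+-9)/2) = (1.5, -12.5)

(1.5, -12.5)


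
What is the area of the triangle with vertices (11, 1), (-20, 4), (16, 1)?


Area = |x1(y2-y3) + x2(y3-y1) + x3(y1-y2)| / 2
= |11*(4-1) + -20*(1-1) + 16*(1-4)| / 2
= 7.5

7.5


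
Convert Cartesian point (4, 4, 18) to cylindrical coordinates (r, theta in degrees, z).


r = sqrt(4^2 + 4^2) = 5.6569
theta = atan2(4, 4) = 45 deg
z = 18

r = 5.6569, theta = 45 deg, z = 18


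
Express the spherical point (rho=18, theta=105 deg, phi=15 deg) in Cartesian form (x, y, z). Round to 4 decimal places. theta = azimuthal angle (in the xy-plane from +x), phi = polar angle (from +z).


x = 18 * sin(15) * cos(105) = -1.2058
y = 18 * sin(15) * sin(105) = 4.5
z = 18 * cos(15) = 17.3867

(-1.2058, 4.5, 17.3867)


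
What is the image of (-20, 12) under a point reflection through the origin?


Reflection through origin: (x, y) -> (-x, -y)
(-20, 12) -> (20, -12)

(20, -12)


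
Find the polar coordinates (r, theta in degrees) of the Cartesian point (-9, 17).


r = sqrt((-9)^2 + 17^2) = 19.2354
theta = atan2(17, -9) = 117.8973 degrees

r = 19.2354, theta = 117.8973 degrees


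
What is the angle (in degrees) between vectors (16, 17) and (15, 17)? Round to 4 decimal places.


dot = 16*15 + 17*17 = 529
|u| = 23.3452, |v| = 22.6716
cos(angle) = 0.9995
angle = 1.8406 degrees

1.8406 degrees


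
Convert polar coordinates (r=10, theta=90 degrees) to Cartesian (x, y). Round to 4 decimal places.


x = 10 * cos(90) = 0
y = 10 * sin(90) = 10

(0, 10)


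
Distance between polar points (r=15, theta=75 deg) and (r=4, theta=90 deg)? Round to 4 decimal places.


d = sqrt(r1^2 + r2^2 - 2*r1*r2*cos(t2-t1))
d = sqrt(15^2 + 4^2 - 2*15*4*cos(90-75)) = 11.1843

11.1843


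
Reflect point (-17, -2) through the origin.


Reflection through origin: (x, y) -> (-x, -y)
(-17, -2) -> (17, 2)

(17, 2)


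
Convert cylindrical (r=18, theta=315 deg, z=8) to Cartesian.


x = 18 * cos(315) = 12.7279
y = 18 * sin(315) = -12.7279
z = 8

(12.7279, -12.7279, 8)


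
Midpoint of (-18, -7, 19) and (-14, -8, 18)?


Midpoint = ((-18+-14)/2, (-7+-8)/2, (19+18)/2) = (-16, -7.5, 18.5)

(-16, -7.5, 18.5)


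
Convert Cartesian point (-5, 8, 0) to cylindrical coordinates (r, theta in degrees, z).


r = sqrt((-5)^2 + 8^2) = 9.434
theta = atan2(8, -5) = 122.0054 deg
z = 0

r = 9.434, theta = 122.0054 deg, z = 0


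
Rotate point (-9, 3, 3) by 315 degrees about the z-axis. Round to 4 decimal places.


x' = -9*cos(315) - 3*sin(315) = -4.2426
y' = -9*sin(315) + 3*cos(315) = 8.4853
z' = 3

(-4.2426, 8.4853, 3)


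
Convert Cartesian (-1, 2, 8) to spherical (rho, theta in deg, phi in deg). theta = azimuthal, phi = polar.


rho = sqrt((-1)^2 + 2^2 + 8^2) = 8.3066
theta = atan2(2, -1) = 116.5651 deg
phi = acos(8/8.3066) = 15.6161 deg

rho = 8.3066, theta = 116.5651 deg, phi = 15.6161 deg


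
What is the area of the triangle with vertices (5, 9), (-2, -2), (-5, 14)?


Area = |x1(y2-y3) + x2(y3-y1) + x3(y1-y2)| / 2
= |5*(-2-14) + -2*(14-9) + -5*(9--2)| / 2
= 72.5

72.5


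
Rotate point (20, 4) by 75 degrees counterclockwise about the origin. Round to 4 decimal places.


x' = 20*cos(75) - 4*sin(75) = 1.3127
y' = 20*sin(75) + 4*cos(75) = 20.3538

(1.3127, 20.3538)


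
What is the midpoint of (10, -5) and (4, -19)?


Midpoint = ((10+4)/2, (-5+-19)/2) = (7, -12)

(7, -12)


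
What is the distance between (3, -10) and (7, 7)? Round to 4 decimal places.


d = sqrt((7-3)^2 + (7--10)^2) = 17.4642

17.4642


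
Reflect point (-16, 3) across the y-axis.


Reflection across y-axis: (x, y) -> (-x, y)
(-16, 3) -> (16, 3)

(16, 3)


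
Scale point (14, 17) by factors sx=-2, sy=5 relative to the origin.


Scaling: (x*sx, y*sy) = (14*-2, 17*5) = (-28, 85)

(-28, 85)


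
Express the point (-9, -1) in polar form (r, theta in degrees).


r = sqrt((-9)^2 + (-1)^2) = 9.0554
theta = atan2(-1, -9) = 186.3402 degrees

r = 9.0554, theta = 186.3402 degrees


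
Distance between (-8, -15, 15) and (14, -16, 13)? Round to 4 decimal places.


d = sqrt((14--8)^2 + (-16--15)^2 + (13-15)^2) = 22.1133

22.1133


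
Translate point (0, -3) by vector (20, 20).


Translation: (x+dx, y+dy) = (0+20, -3+20) = (20, 17)

(20, 17)


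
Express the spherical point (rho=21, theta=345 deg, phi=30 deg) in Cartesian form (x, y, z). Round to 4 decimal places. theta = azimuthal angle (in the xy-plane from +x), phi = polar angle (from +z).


x = 21 * sin(30) * cos(345) = 10.1422
y = 21 * sin(30) * sin(345) = -2.7176
z = 21 * cos(30) = 18.1865

(10.1422, -2.7176, 18.1865)


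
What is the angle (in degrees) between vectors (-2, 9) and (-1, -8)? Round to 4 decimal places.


dot = -2*-1 + 9*-8 = -70
|u| = 9.2195, |v| = 8.0623
cos(angle) = -0.9417
angle = 160.3462 degrees

160.3462 degrees


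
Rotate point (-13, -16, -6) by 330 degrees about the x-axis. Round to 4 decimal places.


x' = -13
y' = -16*cos(330) - -6*sin(330) = -16.8564
z' = -16*sin(330) + -6*cos(330) = 2.8038

(-13, -16.8564, 2.8038)


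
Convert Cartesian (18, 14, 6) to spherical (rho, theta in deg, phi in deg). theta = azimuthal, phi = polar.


rho = sqrt(18^2 + 14^2 + 6^2) = 23.5797
theta = atan2(14, 18) = 37.875 deg
phi = acos(6/23.5797) = 75.2586 deg

rho = 23.5797, theta = 37.875 deg, phi = 75.2586 deg


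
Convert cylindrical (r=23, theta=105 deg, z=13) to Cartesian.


x = 23 * cos(105) = -5.9528
y = 23 * sin(105) = 22.2163
z = 13

(-5.9528, 22.2163, 13)


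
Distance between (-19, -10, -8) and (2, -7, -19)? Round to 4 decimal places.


d = sqrt((2--19)^2 + (-7--10)^2 + (-19--8)^2) = 23.8956

23.8956


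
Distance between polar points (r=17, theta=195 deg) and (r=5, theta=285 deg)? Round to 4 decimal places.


d = sqrt(r1^2 + r2^2 - 2*r1*r2*cos(t2-t1))
d = sqrt(17^2 + 5^2 - 2*17*5*cos(285-195)) = 17.72

17.72


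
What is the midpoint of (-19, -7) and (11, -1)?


Midpoint = ((-19+11)/2, (-7+-1)/2) = (-4, -4)

(-4, -4)


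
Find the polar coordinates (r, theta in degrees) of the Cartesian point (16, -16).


r = sqrt(16^2 + (-16)^2) = 22.6274
theta = atan2(-16, 16) = 315 degrees

r = 22.6274, theta = 315 degrees


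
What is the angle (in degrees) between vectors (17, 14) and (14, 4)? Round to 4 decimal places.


dot = 17*14 + 14*4 = 294
|u| = 22.0227, |v| = 14.5602
cos(angle) = 0.9169
angle = 23.5271 degrees

23.5271 degrees


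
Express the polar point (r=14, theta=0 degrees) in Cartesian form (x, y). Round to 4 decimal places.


x = 14 * cos(0) = 14
y = 14 * sin(0) = 0

(14, 0)


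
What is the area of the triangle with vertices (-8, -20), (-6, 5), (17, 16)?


Area = |x1(y2-y3) + x2(y3-y1) + x3(y1-y2)| / 2
= |-8*(5-16) + -6*(16--20) + 17*(-20-5)| / 2
= 276.5

276.5


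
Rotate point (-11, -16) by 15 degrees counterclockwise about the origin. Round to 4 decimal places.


x' = -11*cos(15) - -16*sin(15) = -6.4841
y' = -11*sin(15) + -16*cos(15) = -18.3018

(-6.4841, -18.3018)


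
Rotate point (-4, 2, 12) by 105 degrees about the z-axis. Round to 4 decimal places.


x' = -4*cos(105) - 2*sin(105) = -0.8966
y' = -4*sin(105) + 2*cos(105) = -4.3813
z' = 12

(-0.8966, -4.3813, 12)


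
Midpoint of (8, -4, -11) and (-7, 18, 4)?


Midpoint = ((8+-7)/2, (-4+18)/2, (-11+4)/2) = (0.5, 7, -3.5)

(0.5, 7, -3.5)


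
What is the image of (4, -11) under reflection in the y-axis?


Reflection across y-axis: (x, y) -> (-x, y)
(4, -11) -> (-4, -11)

(-4, -11)
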